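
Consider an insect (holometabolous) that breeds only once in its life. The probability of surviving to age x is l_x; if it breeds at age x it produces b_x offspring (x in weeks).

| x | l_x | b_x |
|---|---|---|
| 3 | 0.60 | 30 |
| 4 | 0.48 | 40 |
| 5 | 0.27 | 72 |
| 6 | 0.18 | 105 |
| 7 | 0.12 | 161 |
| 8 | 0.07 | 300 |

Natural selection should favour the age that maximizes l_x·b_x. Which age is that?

Expected offspring if breeding at age x = l_x × b_x:
  age 3: 0.60 × 30 = 18.000
  age 4: 0.48 × 40 = 19.200
  age 5: 0.27 × 72 = 19.440
  age 6: 0.18 × 105 = 18.900
  age 7: 0.12 × 161 = 19.320
  age 8: 0.07 × 300 = 21.000
Maximum at age 8 (21.000).

8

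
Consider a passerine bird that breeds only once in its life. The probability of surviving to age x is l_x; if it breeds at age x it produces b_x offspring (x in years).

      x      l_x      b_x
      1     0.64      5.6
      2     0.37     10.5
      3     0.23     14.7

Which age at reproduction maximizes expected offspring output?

Expected offspring if breeding at age x = l_x × b_x:
  age 1: 0.64 × 5.6 = 3.584
  age 2: 0.37 × 10.5 = 3.885
  age 3: 0.23 × 14.7 = 3.381
Maximum at age 2 (3.885).

2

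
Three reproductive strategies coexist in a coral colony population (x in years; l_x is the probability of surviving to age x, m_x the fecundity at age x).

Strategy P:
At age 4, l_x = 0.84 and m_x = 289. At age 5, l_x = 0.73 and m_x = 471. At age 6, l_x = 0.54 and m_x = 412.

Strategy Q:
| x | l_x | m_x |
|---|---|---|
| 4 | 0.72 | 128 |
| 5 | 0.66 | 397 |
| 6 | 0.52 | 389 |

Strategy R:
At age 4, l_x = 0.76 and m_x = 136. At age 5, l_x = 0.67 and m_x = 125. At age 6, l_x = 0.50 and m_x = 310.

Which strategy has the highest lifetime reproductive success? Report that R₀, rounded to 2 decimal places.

809.07

Strategy P: R₀ = 0.84×289 + 0.73×471 + 0.54×412 = 809.0700
Strategy Q: R₀ = 0.72×128 + 0.66×397 + 0.52×389 = 556.4600
Strategy R: R₀ = 0.76×136 + 0.67×125 + 0.50×310 = 342.1100
Highest R₀: strategy P with 809.0700.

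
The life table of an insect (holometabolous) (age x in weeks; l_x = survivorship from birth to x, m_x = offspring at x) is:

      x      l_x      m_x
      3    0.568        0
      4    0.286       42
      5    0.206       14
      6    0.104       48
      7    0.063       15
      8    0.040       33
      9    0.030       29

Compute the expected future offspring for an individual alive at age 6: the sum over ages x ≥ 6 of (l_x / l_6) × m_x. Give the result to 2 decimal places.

l_6 = 0.104. Conditional survival from age 6 to x is l_x / l_6.
  x=6: (0.104/0.104) × 48 = 48.0000
  x=7: (0.063/0.104) × 15 = 9.0865
  x=8: (0.040/0.104) × 33 = 12.6923
  x=9: (0.030/0.104) × 29 = 8.3654
Sum = 48.0000 + 9.0865 + 12.6923 + 8.3654 = 78.1442

78.14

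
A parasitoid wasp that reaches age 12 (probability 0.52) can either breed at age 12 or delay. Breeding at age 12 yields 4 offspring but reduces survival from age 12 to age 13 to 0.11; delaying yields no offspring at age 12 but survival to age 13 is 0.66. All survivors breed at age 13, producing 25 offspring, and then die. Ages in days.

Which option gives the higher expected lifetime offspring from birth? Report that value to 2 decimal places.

8.58

breed at age 12: R₀ = 0.52 × (4 + 0.11 × 25) = 0.52 × 6.7500 = 3.5100
delay to age 13: R₀ = 0.52 × (0.66 × 25) = 0.52 × 16.5000 = 8.5800
Higher: delay to age 13 (8.5800).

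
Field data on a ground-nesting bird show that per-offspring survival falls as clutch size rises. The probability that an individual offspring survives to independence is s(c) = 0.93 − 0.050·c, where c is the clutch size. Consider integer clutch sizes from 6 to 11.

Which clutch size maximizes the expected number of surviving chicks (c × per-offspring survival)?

9

Expected surviving chicks = c × s(c):
  c=6: 6 × 0.630 = 3.780
  c=7: 7 × 0.580 = 4.060
  c=8: 8 × 0.530 = 4.240
  c=9: 9 × 0.480 = 4.320
  c=10: 10 × 0.430 = 4.300
  c=11: 11 × 0.380 = 4.180
Maximum at c = 9 (4.320 surviving chicks).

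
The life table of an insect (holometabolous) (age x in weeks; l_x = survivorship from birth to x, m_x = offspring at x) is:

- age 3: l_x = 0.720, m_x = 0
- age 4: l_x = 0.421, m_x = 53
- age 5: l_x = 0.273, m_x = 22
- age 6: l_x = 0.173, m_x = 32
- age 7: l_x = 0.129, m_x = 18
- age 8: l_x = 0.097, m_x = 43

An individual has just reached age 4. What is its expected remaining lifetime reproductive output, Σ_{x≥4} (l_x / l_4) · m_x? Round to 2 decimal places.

l_4 = 0.421. Conditional survival from age 4 to x is l_x / l_4.
  x=4: (0.421/0.421) × 53 = 53.0000
  x=5: (0.273/0.421) × 22 = 14.2660
  x=6: (0.173/0.421) × 32 = 13.1496
  x=7: (0.129/0.421) × 18 = 5.5154
  x=8: (0.097/0.421) × 43 = 9.9074
Sum = 53.0000 + 14.2660 + 13.1496 + 5.5154 + 9.9074 = 95.8385

95.84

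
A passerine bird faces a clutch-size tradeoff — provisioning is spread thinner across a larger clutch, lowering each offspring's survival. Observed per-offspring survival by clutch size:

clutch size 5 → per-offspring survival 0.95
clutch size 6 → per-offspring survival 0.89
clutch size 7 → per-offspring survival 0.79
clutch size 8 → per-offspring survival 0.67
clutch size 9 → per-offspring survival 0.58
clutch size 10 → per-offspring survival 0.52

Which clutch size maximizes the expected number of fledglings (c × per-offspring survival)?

Expected fledglings = c × s(c):
  c=5: 5 × 0.95 = 4.750
  c=6: 6 × 0.89 = 5.340
  c=7: 7 × 0.79 = 5.530
  c=8: 8 × 0.67 = 5.360
  c=9: 9 × 0.58 = 5.220
  c=10: 10 × 0.52 = 5.200
Maximum at c = 7 (5.530 fledglings).

7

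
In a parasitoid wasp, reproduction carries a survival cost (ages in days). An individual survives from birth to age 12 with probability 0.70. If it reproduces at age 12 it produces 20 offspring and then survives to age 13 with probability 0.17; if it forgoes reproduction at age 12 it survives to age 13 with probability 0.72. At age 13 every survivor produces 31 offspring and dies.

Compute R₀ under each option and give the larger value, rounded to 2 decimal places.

breed at age 12: R₀ = 0.70 × (20 + 0.17 × 31) = 0.70 × 25.2700 = 17.6890
delay to age 13: R₀ = 0.70 × (0.72 × 31) = 0.70 × 22.3200 = 15.6240
Higher: breed at age 12 (17.6890).

17.69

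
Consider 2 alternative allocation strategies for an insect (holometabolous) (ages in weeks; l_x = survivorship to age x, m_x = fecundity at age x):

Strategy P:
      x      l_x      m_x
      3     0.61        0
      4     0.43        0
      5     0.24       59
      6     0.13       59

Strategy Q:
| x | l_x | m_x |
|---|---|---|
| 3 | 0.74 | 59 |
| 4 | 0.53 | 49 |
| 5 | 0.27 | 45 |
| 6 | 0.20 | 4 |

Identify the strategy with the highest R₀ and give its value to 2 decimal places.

82.58

Strategy P: R₀ = 0.61×0 + 0.43×0 + 0.24×59 + 0.13×59 = 21.8300
Strategy Q: R₀ = 0.74×59 + 0.53×49 + 0.27×45 + 0.20×4 = 82.5800
Highest R₀: strategy Q with 82.5800.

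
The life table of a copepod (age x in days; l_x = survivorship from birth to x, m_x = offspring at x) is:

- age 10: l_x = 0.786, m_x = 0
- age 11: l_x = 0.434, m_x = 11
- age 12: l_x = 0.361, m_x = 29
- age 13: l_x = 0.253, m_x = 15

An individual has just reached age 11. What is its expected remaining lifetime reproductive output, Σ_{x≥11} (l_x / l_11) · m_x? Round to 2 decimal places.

43.87

l_11 = 0.434. Conditional survival from age 11 to x is l_x / l_11.
  x=11: (0.434/0.434) × 11 = 11.0000
  x=12: (0.361/0.434) × 29 = 24.1221
  x=13: (0.253/0.434) × 15 = 8.7442
Sum = 11.0000 + 24.1221 + 8.7442 = 43.8664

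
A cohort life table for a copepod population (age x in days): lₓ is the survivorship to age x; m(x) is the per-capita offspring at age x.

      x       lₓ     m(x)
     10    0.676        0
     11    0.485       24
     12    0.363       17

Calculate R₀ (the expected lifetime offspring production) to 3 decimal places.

R₀ = Σ lₓ m(x):
  age 10: 0.676 × 0 = 0.0000
  age 11: 0.485 × 24 = 11.6400
  age 12: 0.363 × 17 = 6.1710
R₀ = 0.0000 + 11.6400 + 6.1710 = 17.8110

17.811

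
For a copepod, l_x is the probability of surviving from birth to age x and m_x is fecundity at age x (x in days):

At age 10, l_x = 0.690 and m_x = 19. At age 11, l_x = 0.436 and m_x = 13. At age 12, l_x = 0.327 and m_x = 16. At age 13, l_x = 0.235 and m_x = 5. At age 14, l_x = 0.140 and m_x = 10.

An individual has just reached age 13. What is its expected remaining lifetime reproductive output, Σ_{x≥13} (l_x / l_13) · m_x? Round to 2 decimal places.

l_13 = 0.235. Conditional survival from age 13 to x is l_x / l_13.
  x=13: (0.235/0.235) × 5 = 5.0000
  x=14: (0.140/0.235) × 10 = 5.9574
Sum = 5.0000 + 5.9574 = 10.9574

10.96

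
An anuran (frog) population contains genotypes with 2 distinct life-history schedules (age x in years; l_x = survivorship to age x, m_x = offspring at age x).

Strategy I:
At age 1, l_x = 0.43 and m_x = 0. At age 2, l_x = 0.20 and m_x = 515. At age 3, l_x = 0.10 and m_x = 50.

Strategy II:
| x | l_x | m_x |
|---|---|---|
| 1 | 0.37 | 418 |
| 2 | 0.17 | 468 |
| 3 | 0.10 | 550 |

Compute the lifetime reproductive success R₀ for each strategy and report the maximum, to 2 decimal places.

289.22

Strategy I: R₀ = 0.43×0 + 0.20×515 + 0.10×50 = 108.0000
Strategy II: R₀ = 0.37×418 + 0.17×468 + 0.10×550 = 289.2200
Highest R₀: strategy II with 289.2200.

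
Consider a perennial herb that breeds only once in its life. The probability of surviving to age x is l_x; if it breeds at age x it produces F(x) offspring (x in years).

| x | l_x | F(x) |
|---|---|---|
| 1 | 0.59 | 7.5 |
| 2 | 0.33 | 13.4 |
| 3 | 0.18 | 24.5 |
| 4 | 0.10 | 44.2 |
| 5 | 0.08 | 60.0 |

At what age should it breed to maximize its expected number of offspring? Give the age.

5

Expected offspring if breeding at age x = l_x × F(x):
  age 1: 0.59 × 7.5 = 4.425
  age 2: 0.33 × 13.4 = 4.422
  age 3: 0.18 × 24.5 = 4.410
  age 4: 0.10 × 44.2 = 4.420
  age 5: 0.08 × 60.0 = 4.800
Maximum at age 5 (4.800).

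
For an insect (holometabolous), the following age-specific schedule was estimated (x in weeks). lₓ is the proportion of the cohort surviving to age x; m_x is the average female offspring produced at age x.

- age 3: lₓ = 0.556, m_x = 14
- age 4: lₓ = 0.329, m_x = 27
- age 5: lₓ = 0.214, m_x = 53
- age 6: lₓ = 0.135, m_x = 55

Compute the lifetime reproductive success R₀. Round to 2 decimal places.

35.43

R₀ = Σ lₓ m_x:
  age 3: 0.556 × 14 = 7.7840
  age 4: 0.329 × 27 = 8.8830
  age 5: 0.214 × 53 = 11.3420
  age 6: 0.135 × 55 = 7.4250
R₀ = 7.7840 + 8.8830 + 11.3420 + 7.4250 = 35.4340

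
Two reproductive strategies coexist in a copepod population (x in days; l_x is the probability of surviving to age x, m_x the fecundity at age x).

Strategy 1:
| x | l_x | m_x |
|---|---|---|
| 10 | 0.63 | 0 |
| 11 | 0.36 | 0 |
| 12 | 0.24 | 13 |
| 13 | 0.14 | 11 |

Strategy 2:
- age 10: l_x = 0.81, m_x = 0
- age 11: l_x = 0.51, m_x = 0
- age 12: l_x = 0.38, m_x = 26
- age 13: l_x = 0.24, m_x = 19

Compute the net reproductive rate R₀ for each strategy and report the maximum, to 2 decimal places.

14.44

Strategy 1: R₀ = 0.63×0 + 0.36×0 + 0.24×13 + 0.14×11 = 4.6600
Strategy 2: R₀ = 0.81×0 + 0.51×0 + 0.38×26 + 0.24×19 = 14.4400
Highest R₀: strategy 2 with 14.4400.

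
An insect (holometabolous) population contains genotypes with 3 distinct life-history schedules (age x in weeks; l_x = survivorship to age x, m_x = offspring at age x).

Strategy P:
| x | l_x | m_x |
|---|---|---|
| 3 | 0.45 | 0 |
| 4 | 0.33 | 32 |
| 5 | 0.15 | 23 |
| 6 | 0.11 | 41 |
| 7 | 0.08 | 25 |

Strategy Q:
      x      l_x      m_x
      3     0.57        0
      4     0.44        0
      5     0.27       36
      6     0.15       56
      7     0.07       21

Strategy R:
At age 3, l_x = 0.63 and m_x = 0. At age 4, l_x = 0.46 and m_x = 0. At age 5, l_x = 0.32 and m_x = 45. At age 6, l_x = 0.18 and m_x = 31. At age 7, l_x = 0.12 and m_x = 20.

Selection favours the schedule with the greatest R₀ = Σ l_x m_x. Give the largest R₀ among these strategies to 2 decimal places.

Strategy P: R₀ = 0.45×0 + 0.33×32 + 0.15×23 + 0.11×41 + 0.08×25 = 20.5200
Strategy Q: R₀ = 0.57×0 + 0.44×0 + 0.27×36 + 0.15×56 + 0.07×21 = 19.5900
Strategy R: R₀ = 0.63×0 + 0.46×0 + 0.32×45 + 0.18×31 + 0.12×20 = 22.3800
Highest R₀: strategy R with 22.3800.

22.38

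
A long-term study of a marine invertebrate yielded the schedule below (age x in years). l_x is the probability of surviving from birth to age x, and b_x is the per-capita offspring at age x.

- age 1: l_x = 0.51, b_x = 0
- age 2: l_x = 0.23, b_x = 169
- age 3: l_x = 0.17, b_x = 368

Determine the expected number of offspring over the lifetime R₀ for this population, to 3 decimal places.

R₀ = Σ l_x b_x:
  age 1: 0.51 × 0 = 0.0000
  age 2: 0.23 × 169 = 38.8700
  age 3: 0.17 × 368 = 62.5600
R₀ = 0.0000 + 38.8700 + 62.5600 = 101.4300

101.430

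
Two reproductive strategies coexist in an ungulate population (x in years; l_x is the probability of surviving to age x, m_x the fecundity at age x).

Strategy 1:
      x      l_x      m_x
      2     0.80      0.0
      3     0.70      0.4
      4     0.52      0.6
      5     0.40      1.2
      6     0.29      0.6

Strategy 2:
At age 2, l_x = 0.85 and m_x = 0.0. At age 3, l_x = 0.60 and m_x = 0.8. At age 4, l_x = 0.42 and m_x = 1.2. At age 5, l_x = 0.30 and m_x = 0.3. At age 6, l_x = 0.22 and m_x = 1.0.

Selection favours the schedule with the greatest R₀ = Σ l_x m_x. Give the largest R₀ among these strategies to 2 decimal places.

1.29

Strategy 1: R₀ = 0.80×0.0 + 0.70×0.4 + 0.52×0.6 + 0.40×1.2 + 0.29×0.6 = 1.2460
Strategy 2: R₀ = 0.85×0.0 + 0.60×0.8 + 0.42×1.2 + 0.30×0.3 + 0.22×1.0 = 1.2940
Highest R₀: strategy 2 with 1.2940.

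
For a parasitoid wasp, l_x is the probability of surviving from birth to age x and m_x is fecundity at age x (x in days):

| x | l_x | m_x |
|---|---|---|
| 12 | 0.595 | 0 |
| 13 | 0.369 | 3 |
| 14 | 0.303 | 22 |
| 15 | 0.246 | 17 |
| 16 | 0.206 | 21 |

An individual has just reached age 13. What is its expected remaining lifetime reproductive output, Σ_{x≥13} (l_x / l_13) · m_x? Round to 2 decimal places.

44.12

l_13 = 0.369. Conditional survival from age 13 to x is l_x / l_13.
  x=13: (0.369/0.369) × 3 = 3.0000
  x=14: (0.303/0.369) × 22 = 18.0650
  x=15: (0.246/0.369) × 17 = 11.3333
  x=16: (0.206/0.369) × 21 = 11.7236
Sum = 3.0000 + 18.0650 + 11.3333 + 11.7236 = 44.1220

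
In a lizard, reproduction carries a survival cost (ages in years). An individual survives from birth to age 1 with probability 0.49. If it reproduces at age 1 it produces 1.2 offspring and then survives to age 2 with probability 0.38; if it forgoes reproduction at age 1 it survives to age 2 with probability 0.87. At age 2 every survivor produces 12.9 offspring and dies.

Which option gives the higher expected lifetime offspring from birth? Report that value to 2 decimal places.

5.50

breed at age 1: R₀ = 0.49 × (1.2 + 0.38 × 12.9) = 0.49 × 6.1020 = 2.9900
delay to age 2: R₀ = 0.49 × (0.87 × 12.9) = 0.49 × 11.2230 = 5.4993
Higher: delay to age 2 (5.4993).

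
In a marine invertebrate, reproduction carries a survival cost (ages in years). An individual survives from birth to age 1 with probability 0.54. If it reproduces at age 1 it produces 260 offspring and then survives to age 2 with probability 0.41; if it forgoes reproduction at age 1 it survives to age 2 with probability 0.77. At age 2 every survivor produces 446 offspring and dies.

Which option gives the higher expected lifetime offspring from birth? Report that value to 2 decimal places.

239.14

breed at age 1: R₀ = 0.54 × (260 + 0.41 × 446) = 0.54 × 442.8600 = 239.1444
delay to age 2: R₀ = 0.54 × (0.77 × 446) = 0.54 × 343.4200 = 185.4468
Higher: breed at age 1 (239.1444).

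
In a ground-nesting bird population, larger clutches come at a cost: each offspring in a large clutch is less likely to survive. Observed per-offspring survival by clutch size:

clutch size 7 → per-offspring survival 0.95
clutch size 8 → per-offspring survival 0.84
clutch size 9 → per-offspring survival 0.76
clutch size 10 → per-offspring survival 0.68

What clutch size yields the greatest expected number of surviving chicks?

9

Expected surviving chicks = c × s(c):
  c=7: 7 × 0.95 = 6.650
  c=8: 8 × 0.84 = 6.720
  c=9: 9 × 0.76 = 6.840
  c=10: 10 × 0.68 = 6.800
Maximum at c = 9 (6.840 surviving chicks).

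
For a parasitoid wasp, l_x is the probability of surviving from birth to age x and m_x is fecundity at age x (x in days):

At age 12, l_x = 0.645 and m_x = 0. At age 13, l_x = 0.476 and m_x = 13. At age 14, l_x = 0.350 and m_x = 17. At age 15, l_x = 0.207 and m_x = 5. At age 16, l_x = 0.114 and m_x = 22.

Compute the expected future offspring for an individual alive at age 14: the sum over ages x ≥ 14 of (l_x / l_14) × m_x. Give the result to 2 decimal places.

27.12

l_14 = 0.350. Conditional survival from age 14 to x is l_x / l_14.
  x=14: (0.350/0.350) × 17 = 17.0000
  x=15: (0.207/0.350) × 5 = 2.9571
  x=16: (0.114/0.350) × 22 = 7.1657
Sum = 17.0000 + 2.9571 + 7.1657 = 27.1229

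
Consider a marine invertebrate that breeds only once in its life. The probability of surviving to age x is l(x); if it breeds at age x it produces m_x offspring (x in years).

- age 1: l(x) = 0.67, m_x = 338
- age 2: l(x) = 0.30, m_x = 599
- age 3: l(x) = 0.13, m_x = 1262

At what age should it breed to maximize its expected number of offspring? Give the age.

Expected offspring if breeding at age x = l(x) × m_x:
  age 1: 0.67 × 338 = 226.460
  age 2: 0.30 × 599 = 179.700
  age 3: 0.13 × 1262 = 164.060
Maximum at age 1 (226.460).

1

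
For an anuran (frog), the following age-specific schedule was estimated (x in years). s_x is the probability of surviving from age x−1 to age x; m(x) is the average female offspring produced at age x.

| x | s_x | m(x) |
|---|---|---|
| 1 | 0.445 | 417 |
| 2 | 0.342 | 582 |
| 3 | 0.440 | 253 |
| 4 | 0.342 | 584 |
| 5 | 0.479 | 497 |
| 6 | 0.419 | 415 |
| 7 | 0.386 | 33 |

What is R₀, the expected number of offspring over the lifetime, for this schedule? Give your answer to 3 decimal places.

311.874

Survivorship from birth: l_x = s_1·s_2·…·s_x.
  l_1 = 0.44500
  l_2 = 0.15219
  l_3 = 0.06696
  l_4 = 0.02290
  l_5 = 0.01097
  l_6 = 0.00460
  l_7 = 0.00177
R₀ = Σ l_x m(x):
  age 1: 0.44500 × 417 = 185.5650
  age 2: 0.15219 × 582 = 88.5746
  age 3: 0.06696 × 253 = 16.9409
  age 4: 0.02290 × 584 = 13.3736
  age 5: 0.01097 × 497 = 5.4521
  age 6: 0.00460 × 415 = 1.9090
  age 7: 0.00177 × 33 = 0.0584
R₀ = 185.5650 + 88.5746 + 16.9409 + 13.3736 + 5.4521 + 1.9090 + 0.0584 = 311.8736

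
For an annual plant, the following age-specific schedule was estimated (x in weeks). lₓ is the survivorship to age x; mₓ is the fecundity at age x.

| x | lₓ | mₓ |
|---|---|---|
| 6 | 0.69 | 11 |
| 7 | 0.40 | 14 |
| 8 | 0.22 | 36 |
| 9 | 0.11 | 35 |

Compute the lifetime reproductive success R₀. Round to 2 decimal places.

R₀ = Σ lₓ mₓ:
  age 6: 0.69 × 11 = 7.5900
  age 7: 0.40 × 14 = 5.6000
  age 8: 0.22 × 36 = 7.9200
  age 9: 0.11 × 35 = 3.8500
R₀ = 7.5900 + 5.6000 + 7.9200 + 3.8500 = 24.9600

24.96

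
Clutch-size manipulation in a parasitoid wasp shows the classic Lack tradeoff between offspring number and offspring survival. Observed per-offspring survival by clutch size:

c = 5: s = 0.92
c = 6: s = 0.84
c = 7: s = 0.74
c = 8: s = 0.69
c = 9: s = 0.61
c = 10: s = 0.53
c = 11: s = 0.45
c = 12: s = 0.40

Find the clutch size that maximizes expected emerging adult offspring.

Expected emerging adult offspring = c × s(c):
  c=5: 5 × 0.92 = 4.600
  c=6: 6 × 0.84 = 5.040
  c=7: 7 × 0.74 = 5.180
  c=8: 8 × 0.69 = 5.520
  c=9: 9 × 0.61 = 5.490
  c=10: 10 × 0.53 = 5.300
  c=11: 11 × 0.45 = 4.950
  c=12: 12 × 0.40 = 4.800
Maximum at c = 8 (5.520 emerging adult offspring).

8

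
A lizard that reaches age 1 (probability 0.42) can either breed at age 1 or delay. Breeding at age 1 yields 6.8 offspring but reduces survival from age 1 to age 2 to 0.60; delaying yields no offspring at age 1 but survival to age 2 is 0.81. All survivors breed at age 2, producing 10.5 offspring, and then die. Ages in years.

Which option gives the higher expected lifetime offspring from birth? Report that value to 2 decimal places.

5.50

breed at age 1: R₀ = 0.42 × (6.8 + 0.60 × 10.5) = 0.42 × 13.1000 = 5.5020
delay to age 2: R₀ = 0.42 × (0.81 × 10.5) = 0.42 × 8.5050 = 3.5721
Higher: breed at age 1 (5.5020).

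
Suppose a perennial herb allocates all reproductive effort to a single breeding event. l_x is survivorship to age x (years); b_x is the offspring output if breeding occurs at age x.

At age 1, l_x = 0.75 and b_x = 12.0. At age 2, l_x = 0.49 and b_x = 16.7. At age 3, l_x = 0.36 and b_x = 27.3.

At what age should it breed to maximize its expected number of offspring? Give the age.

Expected offspring if breeding at age x = l_x × b_x:
  age 1: 0.75 × 12.0 = 9.000
  age 2: 0.49 × 16.7 = 8.183
  age 3: 0.36 × 27.3 = 9.828
Maximum at age 3 (9.828).

3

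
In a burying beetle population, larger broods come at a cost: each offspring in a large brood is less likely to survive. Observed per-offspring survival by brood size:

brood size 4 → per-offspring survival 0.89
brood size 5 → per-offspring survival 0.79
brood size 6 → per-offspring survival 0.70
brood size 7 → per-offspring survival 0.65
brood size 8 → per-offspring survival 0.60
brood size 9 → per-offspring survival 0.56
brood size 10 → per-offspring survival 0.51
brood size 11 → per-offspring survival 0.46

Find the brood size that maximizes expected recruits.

Expected recruits = c × s(c):
  c=4: 4 × 0.89 = 3.560
  c=5: 5 × 0.79 = 3.950
  c=6: 6 × 0.70 = 4.200
  c=7: 7 × 0.65 = 4.550
  c=8: 8 × 0.60 = 4.800
  c=9: 9 × 0.56 = 5.040
  c=10: 10 × 0.51 = 5.100
  c=11: 11 × 0.46 = 5.060
Maximum at c = 10 (5.100 recruits).

10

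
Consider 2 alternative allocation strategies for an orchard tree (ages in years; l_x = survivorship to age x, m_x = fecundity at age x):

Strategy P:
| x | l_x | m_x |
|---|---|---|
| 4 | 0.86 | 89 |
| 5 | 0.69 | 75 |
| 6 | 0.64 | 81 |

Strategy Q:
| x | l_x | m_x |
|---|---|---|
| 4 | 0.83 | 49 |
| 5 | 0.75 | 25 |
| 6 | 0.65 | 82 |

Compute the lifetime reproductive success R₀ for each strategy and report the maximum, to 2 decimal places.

180.13

Strategy P: R₀ = 0.86×89 + 0.69×75 + 0.64×81 = 180.1300
Strategy Q: R₀ = 0.83×49 + 0.75×25 + 0.65×82 = 112.7200
Highest R₀: strategy P with 180.1300.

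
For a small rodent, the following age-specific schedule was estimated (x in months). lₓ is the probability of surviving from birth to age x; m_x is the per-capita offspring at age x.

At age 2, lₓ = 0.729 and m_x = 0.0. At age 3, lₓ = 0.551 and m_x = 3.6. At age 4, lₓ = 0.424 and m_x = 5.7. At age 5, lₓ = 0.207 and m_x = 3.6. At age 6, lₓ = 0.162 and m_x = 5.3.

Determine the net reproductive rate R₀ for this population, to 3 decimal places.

6.004

R₀ = Σ lₓ m_x:
  age 2: 0.729 × 0.0 = 0.0000
  age 3: 0.551 × 3.6 = 1.9836
  age 4: 0.424 × 5.7 = 2.4168
  age 5: 0.207 × 3.6 = 0.7452
  age 6: 0.162 × 5.3 = 0.8586
R₀ = 0.0000 + 1.9836 + 2.4168 + 0.7452 + 0.8586 = 6.0042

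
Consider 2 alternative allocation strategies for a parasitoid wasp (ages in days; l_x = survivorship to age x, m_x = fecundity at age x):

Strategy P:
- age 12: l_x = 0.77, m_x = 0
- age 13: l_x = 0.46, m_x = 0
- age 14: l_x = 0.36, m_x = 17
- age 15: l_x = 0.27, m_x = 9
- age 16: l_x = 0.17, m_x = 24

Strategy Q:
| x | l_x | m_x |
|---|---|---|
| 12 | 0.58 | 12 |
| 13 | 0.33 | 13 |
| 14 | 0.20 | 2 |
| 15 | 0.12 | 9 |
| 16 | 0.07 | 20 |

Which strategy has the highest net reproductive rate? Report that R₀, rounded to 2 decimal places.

14.13

Strategy P: R₀ = 0.77×0 + 0.46×0 + 0.36×17 + 0.27×9 + 0.17×24 = 12.6300
Strategy Q: R₀ = 0.58×12 + 0.33×13 + 0.20×2 + 0.12×9 + 0.07×20 = 14.1300
Highest R₀: strategy Q with 14.1300.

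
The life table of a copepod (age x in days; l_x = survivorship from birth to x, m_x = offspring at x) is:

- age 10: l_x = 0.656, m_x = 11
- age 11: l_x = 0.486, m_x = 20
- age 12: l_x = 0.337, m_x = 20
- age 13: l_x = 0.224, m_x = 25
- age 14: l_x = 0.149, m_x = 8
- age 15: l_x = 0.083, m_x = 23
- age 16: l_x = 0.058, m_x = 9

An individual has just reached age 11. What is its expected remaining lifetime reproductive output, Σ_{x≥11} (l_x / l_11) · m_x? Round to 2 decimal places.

l_11 = 0.486. Conditional survival from age 11 to x is l_x / l_11.
  x=11: (0.486/0.486) × 20 = 20.0000
  x=12: (0.337/0.486) × 20 = 13.8683
  x=13: (0.224/0.486) × 25 = 11.5226
  x=14: (0.149/0.486) × 8 = 2.4527
  x=15: (0.083/0.486) × 23 = 3.9280
  x=16: (0.058/0.486) × 9 = 1.0741
Sum = 20.0000 + 13.8683 + 11.5226 + 2.4527 + 3.9280 + 1.0741 = 52.8457

52.85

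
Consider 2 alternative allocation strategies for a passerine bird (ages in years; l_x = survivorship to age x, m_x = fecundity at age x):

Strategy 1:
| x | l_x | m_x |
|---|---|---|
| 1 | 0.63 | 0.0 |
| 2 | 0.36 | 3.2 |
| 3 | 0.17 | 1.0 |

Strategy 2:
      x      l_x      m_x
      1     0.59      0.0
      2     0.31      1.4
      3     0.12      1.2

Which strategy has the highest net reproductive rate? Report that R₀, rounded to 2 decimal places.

Strategy 1: R₀ = 0.63×0.0 + 0.36×3.2 + 0.17×1.0 = 1.3220
Strategy 2: R₀ = 0.59×0.0 + 0.31×1.4 + 0.12×1.2 = 0.5780
Highest R₀: strategy 1 with 1.3220.

1.32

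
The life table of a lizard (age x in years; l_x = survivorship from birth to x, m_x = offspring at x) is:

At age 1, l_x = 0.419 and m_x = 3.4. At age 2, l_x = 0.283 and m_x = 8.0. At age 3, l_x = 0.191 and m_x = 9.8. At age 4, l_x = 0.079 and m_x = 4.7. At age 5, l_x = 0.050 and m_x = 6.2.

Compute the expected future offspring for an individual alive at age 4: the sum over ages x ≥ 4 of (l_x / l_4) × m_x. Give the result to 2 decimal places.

l_4 = 0.079. Conditional survival from age 4 to x is l_x / l_4.
  x=4: (0.079/0.079) × 4.7 = 4.7000
  x=5: (0.050/0.079) × 6.2 = 3.9241
Sum = 4.7000 + 3.9241 = 8.6241

8.62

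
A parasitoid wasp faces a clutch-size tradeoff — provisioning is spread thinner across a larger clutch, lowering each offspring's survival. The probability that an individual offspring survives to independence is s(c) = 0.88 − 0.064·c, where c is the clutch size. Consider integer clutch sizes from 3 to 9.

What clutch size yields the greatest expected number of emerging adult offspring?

Expected emerging adult offspring = c × s(c):
  c=3: 3 × 0.688 = 2.064
  c=4: 4 × 0.624 = 2.496
  c=5: 5 × 0.560 = 2.800
  c=6: 6 × 0.496 = 2.976
  c=7: 7 × 0.432 = 3.024
  c=8: 8 × 0.368 = 2.944
  c=9: 9 × 0.304 = 2.736
Maximum at c = 7 (3.024 emerging adult offspring).

7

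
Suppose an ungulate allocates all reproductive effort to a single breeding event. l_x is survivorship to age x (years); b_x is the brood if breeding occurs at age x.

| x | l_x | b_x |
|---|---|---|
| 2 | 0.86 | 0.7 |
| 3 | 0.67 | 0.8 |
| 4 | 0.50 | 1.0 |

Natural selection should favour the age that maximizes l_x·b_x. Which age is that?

Expected offspring if breeding at age x = l_x × b_x:
  age 2: 0.86 × 0.7 = 0.602
  age 3: 0.67 × 0.8 = 0.536
  age 4: 0.50 × 1.0 = 0.500
Maximum at age 2 (0.602).

2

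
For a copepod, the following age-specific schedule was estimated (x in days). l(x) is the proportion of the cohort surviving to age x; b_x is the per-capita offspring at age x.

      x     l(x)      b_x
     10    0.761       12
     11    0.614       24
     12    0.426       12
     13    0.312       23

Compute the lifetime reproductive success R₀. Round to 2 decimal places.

36.16

R₀ = Σ l(x) b_x:
  age 10: 0.761 × 12 = 9.1320
  age 11: 0.614 × 24 = 14.7360
  age 12: 0.426 × 12 = 5.1120
  age 13: 0.312 × 23 = 7.1760
R₀ = 9.1320 + 14.7360 + 5.1120 + 7.1760 = 36.1560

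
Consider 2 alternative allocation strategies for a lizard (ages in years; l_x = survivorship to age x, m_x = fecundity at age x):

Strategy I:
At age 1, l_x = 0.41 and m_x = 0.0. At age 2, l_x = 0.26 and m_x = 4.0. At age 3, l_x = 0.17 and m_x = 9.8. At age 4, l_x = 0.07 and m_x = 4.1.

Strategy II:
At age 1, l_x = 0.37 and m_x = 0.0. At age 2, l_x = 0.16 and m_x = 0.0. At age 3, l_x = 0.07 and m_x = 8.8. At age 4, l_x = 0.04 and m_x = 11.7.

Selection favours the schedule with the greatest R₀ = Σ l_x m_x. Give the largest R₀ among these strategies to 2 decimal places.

2.99

Strategy I: R₀ = 0.41×0.0 + 0.26×4.0 + 0.17×9.8 + 0.07×4.1 = 2.9930
Strategy II: R₀ = 0.37×0.0 + 0.16×0.0 + 0.07×8.8 + 0.04×11.7 = 1.0840
Highest R₀: strategy I with 2.9930.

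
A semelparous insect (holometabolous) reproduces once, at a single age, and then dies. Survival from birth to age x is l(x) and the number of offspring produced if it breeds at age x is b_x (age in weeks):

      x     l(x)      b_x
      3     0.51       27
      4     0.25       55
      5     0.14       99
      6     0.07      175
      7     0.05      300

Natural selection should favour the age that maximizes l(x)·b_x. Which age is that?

Expected offspring if breeding at age x = l(x) × b_x:
  age 3: 0.51 × 27 = 13.770
  age 4: 0.25 × 55 = 13.750
  age 5: 0.14 × 99 = 13.860
  age 6: 0.07 × 175 = 12.250
  age 7: 0.05 × 300 = 15.000
Maximum at age 7 (15.000).

7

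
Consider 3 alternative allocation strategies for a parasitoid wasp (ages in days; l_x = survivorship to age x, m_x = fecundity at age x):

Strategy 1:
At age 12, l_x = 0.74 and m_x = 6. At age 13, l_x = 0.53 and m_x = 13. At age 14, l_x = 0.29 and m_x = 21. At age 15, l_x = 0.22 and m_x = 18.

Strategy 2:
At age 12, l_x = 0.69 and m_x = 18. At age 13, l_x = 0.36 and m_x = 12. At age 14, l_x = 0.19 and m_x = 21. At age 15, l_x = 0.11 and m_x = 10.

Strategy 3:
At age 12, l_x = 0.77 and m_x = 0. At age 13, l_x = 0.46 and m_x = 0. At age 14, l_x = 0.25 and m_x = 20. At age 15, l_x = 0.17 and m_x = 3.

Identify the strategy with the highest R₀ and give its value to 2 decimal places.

21.83

Strategy 1: R₀ = 0.74×6 + 0.53×13 + 0.29×21 + 0.22×18 = 21.3800
Strategy 2: R₀ = 0.69×18 + 0.36×12 + 0.19×21 + 0.11×10 = 21.8300
Strategy 3: R₀ = 0.77×0 + 0.46×0 + 0.25×20 + 0.17×3 = 5.5100
Highest R₀: strategy 2 with 21.8300.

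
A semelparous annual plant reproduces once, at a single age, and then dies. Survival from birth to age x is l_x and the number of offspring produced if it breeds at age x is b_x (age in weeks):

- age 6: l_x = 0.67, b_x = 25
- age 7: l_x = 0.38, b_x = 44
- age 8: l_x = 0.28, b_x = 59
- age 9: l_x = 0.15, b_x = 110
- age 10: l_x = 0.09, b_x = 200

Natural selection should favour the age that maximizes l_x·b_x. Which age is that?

Expected offspring if breeding at age x = l_x × b_x:
  age 6: 0.67 × 25 = 16.750
  age 7: 0.38 × 44 = 16.720
  age 8: 0.28 × 59 = 16.520
  age 9: 0.15 × 110 = 16.500
  age 10: 0.09 × 200 = 18.000
Maximum at age 10 (18.000).

10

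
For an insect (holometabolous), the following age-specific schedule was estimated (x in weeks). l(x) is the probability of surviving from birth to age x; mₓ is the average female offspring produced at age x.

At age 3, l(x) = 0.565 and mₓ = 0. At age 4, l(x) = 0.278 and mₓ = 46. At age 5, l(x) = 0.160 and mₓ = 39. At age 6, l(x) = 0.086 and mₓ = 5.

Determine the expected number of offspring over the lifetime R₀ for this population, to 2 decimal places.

R₀ = Σ l(x) mₓ:
  age 3: 0.565 × 0 = 0.0000
  age 4: 0.278 × 46 = 12.7880
  age 5: 0.160 × 39 = 6.2400
  age 6: 0.086 × 5 = 0.4300
R₀ = 0.0000 + 12.7880 + 6.2400 + 0.4300 = 19.4580

19.46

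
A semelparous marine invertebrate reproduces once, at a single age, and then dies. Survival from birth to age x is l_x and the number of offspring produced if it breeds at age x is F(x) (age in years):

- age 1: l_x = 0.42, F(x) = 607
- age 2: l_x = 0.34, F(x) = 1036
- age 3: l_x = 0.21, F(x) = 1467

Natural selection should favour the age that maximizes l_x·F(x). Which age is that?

Expected offspring if breeding at age x = l_x × F(x):
  age 1: 0.42 × 607 = 254.940
  age 2: 0.34 × 1036 = 352.240
  age 3: 0.21 × 1467 = 308.070
Maximum at age 2 (352.240).

2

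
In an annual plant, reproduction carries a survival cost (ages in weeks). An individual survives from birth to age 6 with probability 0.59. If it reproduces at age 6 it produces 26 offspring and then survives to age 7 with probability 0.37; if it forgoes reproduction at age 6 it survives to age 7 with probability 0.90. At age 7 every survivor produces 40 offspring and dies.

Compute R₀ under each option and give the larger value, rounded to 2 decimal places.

breed at age 6: R₀ = 0.59 × (26 + 0.37 × 40) = 0.59 × 40.8000 = 24.0720
delay to age 7: R₀ = 0.59 × (0.90 × 40) = 0.59 × 36.0000 = 21.2400
Higher: breed at age 6 (24.0720).

24.07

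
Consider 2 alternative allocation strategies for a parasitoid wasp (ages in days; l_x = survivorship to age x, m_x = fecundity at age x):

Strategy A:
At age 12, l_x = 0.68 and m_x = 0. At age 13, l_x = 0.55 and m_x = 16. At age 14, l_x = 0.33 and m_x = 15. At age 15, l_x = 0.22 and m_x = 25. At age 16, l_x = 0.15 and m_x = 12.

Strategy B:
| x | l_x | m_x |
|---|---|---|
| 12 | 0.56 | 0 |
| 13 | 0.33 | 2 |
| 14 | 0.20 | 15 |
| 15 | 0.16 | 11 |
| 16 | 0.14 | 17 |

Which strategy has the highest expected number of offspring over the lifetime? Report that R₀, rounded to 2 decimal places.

21.05

Strategy A: R₀ = 0.68×0 + 0.55×16 + 0.33×15 + 0.22×25 + 0.15×12 = 21.0500
Strategy B: R₀ = 0.56×0 + 0.33×2 + 0.20×15 + 0.16×11 + 0.14×17 = 7.8000
Highest R₀: strategy A with 21.0500.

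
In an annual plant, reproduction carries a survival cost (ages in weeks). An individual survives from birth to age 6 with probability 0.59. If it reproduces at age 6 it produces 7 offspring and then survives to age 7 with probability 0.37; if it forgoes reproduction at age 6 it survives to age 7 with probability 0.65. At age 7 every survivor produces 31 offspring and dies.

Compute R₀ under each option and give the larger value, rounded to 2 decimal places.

breed at age 6: R₀ = 0.59 × (7 + 0.37 × 31) = 0.59 × 18.4700 = 10.8973
delay to age 7: R₀ = 0.59 × (0.65 × 31) = 0.59 × 20.1500 = 11.8885
Higher: delay to age 7 (11.8885).

11.89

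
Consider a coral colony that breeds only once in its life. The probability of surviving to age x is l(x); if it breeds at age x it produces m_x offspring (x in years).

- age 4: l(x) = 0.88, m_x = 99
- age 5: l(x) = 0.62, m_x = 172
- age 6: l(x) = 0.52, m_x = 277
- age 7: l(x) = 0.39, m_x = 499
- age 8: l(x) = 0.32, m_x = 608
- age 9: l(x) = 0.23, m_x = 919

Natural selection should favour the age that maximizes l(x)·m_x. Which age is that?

Expected offspring if breeding at age x = l(x) × m_x:
  age 4: 0.88 × 99 = 87.120
  age 5: 0.62 × 172 = 106.640
  age 6: 0.52 × 277 = 144.040
  age 7: 0.39 × 499 = 194.610
  age 8: 0.32 × 608 = 194.560
  age 9: 0.23 × 919 = 211.370
Maximum at age 9 (211.370).

9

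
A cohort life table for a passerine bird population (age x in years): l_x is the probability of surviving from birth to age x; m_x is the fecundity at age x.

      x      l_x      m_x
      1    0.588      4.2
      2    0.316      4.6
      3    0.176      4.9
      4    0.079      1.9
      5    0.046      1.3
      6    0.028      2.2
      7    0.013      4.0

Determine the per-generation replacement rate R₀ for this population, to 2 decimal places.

5.11

R₀ = Σ l_x m_x:
  age 1: 0.588 × 4.2 = 2.4696
  age 2: 0.316 × 4.6 = 1.4536
  age 3: 0.176 × 4.9 = 0.8624
  age 4: 0.079 × 1.9 = 0.1501
  age 5: 0.046 × 1.3 = 0.0598
  age 6: 0.028 × 2.2 = 0.0616
  age 7: 0.013 × 4.0 = 0.0520
R₀ = 2.4696 + 1.4536 + 0.8624 + 0.1501 + 0.0598 + 0.0616 + 0.0520 = 5.1091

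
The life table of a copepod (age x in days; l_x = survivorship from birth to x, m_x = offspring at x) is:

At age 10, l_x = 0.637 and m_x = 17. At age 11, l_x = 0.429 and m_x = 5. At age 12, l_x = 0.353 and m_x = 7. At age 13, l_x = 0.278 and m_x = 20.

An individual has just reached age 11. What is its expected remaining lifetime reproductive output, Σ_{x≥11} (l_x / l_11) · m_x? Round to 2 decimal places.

23.72

l_11 = 0.429. Conditional survival from age 11 to x is l_x / l_11.
  x=11: (0.429/0.429) × 5 = 5.0000
  x=12: (0.353/0.429) × 7 = 5.7599
  x=13: (0.278/0.429) × 20 = 12.9604
Sum = 5.0000 + 5.7599 + 12.9604 = 23.7203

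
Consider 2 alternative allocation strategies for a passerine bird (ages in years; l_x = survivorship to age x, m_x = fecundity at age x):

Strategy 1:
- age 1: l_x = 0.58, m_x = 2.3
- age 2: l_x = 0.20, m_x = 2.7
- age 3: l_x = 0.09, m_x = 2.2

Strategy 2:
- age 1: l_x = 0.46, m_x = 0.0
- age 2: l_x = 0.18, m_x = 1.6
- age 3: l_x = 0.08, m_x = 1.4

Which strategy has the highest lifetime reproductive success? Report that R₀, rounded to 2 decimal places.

2.07

Strategy 1: R₀ = 0.58×2.3 + 0.20×2.7 + 0.09×2.2 = 2.0720
Strategy 2: R₀ = 0.46×0.0 + 0.18×1.6 + 0.08×1.4 = 0.4000
Highest R₀: strategy 1 with 2.0720.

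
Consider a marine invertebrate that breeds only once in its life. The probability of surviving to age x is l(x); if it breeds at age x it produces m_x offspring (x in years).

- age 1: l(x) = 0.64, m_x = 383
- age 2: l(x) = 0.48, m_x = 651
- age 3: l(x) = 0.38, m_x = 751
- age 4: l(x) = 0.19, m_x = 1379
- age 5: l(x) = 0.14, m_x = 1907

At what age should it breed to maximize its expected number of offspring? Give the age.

Expected offspring if breeding at age x = l(x) × m_x:
  age 1: 0.64 × 383 = 245.120
  age 2: 0.48 × 651 = 312.480
  age 3: 0.38 × 751 = 285.380
  age 4: 0.19 × 1379 = 262.010
  age 5: 0.14 × 1907 = 266.980
Maximum at age 2 (312.480).

2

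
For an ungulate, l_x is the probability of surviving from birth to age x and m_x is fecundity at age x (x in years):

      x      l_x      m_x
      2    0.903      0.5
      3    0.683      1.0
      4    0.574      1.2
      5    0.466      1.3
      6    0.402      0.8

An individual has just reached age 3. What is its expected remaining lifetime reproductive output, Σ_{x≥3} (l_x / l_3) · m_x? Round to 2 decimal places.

l_3 = 0.683. Conditional survival from age 3 to x is l_x / l_3.
  x=3: (0.683/0.683) × 1.0 = 1.0000
  x=4: (0.574/0.683) × 1.2 = 1.0085
  x=5: (0.466/0.683) × 1.3 = 0.8870
  x=6: (0.402/0.683) × 0.8 = 0.4709
Sum = 1.0000 + 1.0085 + 0.8870 + 0.4709 = 3.3663

3.37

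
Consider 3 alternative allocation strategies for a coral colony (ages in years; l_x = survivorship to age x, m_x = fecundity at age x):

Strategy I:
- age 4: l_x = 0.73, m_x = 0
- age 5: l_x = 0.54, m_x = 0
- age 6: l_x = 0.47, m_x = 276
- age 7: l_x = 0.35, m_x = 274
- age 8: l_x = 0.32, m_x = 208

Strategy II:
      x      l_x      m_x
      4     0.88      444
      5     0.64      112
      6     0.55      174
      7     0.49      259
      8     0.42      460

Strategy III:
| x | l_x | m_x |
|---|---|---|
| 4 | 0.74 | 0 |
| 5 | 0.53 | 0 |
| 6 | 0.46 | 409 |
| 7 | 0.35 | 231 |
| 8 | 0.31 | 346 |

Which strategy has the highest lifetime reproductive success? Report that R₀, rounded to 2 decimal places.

878.21

Strategy I: R₀ = 0.73×0 + 0.54×0 + 0.47×276 + 0.35×274 + 0.32×208 = 292.1800
Strategy II: R₀ = 0.88×444 + 0.64×112 + 0.55×174 + 0.49×259 + 0.42×460 = 878.2100
Strategy III: R₀ = 0.74×0 + 0.53×0 + 0.46×409 + 0.35×231 + 0.31×346 = 376.2500
Highest R₀: strategy II with 878.2100.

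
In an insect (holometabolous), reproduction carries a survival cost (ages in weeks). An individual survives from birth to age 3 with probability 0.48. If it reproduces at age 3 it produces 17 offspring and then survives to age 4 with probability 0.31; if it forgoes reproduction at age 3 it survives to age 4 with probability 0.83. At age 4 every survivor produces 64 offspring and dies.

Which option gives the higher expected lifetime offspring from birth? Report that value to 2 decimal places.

25.50

breed at age 3: R₀ = 0.48 × (17 + 0.31 × 64) = 0.48 × 36.8400 = 17.6832
delay to age 4: R₀ = 0.48 × (0.83 × 64) = 0.48 × 53.1200 = 25.4976
Higher: delay to age 4 (25.4976).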